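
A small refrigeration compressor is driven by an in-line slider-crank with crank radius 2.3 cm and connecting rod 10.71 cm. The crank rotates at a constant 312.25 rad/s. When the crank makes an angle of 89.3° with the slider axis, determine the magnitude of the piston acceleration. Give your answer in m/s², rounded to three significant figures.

ω = 312.2 rad/s
x(θ) = r cosθ + √(L² − r² sin²θ); with ω constant, a = ω²·d²x/dθ².
d²x/dθ² = −r cosθ − r²(cos2θ)/√u − r⁴ sin²2θ/(4u^{3/2}),  u = L² − r² sin²θ = 0.0109415 m².
Substituting r = 0.023 m, L = 0.1071 m, θ = 89.3°: d²x/dθ² = +0.0047747 m.
a = ω²·d²x/dθ² = (312.2)²·(+0.0047747) = +465.54 m/s²;  |a| = 465.54 m/s².

466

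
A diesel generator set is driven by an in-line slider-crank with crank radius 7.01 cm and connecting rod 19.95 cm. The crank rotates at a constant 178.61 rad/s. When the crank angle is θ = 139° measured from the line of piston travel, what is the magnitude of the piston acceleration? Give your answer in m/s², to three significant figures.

1550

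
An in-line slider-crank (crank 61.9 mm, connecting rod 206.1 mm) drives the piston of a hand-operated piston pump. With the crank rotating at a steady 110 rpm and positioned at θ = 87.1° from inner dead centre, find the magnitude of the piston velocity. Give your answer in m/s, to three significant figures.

ω = 2π·110/60 = 11.52 rad/s
For an in-line slider-crank, x = r cosθ + √(L² − r² sin²θ), so v = −rω sinθ·[1 + r cosθ/√(L² − r² sin²θ)].
With r = 0.0619 m, L = 0.2061 m, θ = 87.1°: √(L² − r² sin²θ) = 0.19661 m.
v = −0.0619·11.52·0.99872·[1 + 0.0619·0.05059/0.19661] = -0.72347 m/s.
|v| = 0.72347 m/s.

0.723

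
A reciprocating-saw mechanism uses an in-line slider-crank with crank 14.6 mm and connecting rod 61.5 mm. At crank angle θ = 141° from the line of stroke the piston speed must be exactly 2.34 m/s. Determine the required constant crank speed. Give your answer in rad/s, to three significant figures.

313

For an in-line slider-crank, |v_piston| = rω|sinθ|·[1 + r cosθ/√(L² − r² sin²θ)].
With r = 0.0146 m, L = 0.0615 m, θ = 141°: the bracketed kinematic factor |dx/dθ| = 0.0074737 m.
ω = v/|dx/dθ| = 2.34/0.0074737 = 313.1 rad/s.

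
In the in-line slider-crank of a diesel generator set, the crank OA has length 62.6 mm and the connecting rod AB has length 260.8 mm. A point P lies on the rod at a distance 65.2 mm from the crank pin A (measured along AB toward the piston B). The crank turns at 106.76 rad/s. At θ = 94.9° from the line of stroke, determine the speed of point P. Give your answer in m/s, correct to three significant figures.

6.64

ω = 106.8 rad/s.  Crank-pin speed |V_A| = rω = 6.6832 m/s, perpendicular to OA.
Rod angle: sinφ = −(r/L) sinθ ⇒ φ = -13.837°; ω_rod = −rω cosθ/√(L²−r²sin²θ) = +2.2543 rad/s.
V_P = V_A + ω_rod × AP, with AP = 0.0652 m along the rod.
Components: V_Px = −rω sinθ − a·ω_rod·sinφ = -6.6236 m/s;  V_Py = rω cosθ + a·ω_rod·cosφ = -0.42814 m/s.
|V_P| = √(V_Px² + V_Py²) = 6.6374 m/s.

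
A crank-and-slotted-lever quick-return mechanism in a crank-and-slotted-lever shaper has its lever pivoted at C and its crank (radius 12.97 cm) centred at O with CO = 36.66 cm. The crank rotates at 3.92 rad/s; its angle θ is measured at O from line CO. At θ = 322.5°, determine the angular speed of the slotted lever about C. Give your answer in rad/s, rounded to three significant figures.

0.943

ω = 3.92 rad/s
Crank pin A relative to C: A = (d + r cosθ, r sinθ); lever angle φ = atan2(r sinθ, d + r cosθ).
Differentiating tanφ: φ̇ = rω(d cosθ + r)/(d² + r² + 2dr cosθ).
d² + r² + 2dr cosθ = |CA|² = 0.226662 m²;  d cosθ + r = +0.42054 m.
|ω_lever| = |0.1297·3.92·+0.42054| / 0.226662 = 0.94332 rad/s.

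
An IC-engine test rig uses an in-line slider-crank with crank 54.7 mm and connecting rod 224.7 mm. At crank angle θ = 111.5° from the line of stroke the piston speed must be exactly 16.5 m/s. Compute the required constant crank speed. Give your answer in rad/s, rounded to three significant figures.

357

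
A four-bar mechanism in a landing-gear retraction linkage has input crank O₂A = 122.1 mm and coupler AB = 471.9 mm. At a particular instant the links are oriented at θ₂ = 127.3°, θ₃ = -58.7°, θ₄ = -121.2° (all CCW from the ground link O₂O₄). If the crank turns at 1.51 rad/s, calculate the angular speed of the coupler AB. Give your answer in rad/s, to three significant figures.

0.410

ω₂ = 1.51 rad/s
Differentiating the loop-closure r₂e^{iθ₂}+r₃e^{iθ₃}=r₁+r₄e^{iθ₄} gives r₂ω₂e^{iθ₂}+r₃ω₃e^{iθ₃}=r₄ω₄e^{iθ₄}.
Eliminating the other unknown: ω₃ = r₂ω₂ sin(θ₄−θ₂) / [r₃ sin(θ₃−θ₄)].
Numerator sine = +0.93042; denominator sine = +0.88701.
Result = 0.1221·1.51·(+0.93042) / (0.4719·(+0.88701)) = +0.40982 rad/s; magnitude 0.40982 rad/s.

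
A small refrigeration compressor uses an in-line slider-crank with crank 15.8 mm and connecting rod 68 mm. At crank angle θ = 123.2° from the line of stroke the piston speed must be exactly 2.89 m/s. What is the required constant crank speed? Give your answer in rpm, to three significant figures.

For an in-line slider-crank, |v_piston| = rω|sinθ|·[1 + r cosθ/√(L² − r² sin²θ)].
With r = 0.0158 m, L = 0.068 m, θ = 123.2°: the bracketed kinematic factor |dx/dθ| = 0.011506 m.
ω = v/|dx/dθ| = 2.89/0.011506 = 251.17 rad/s.
N = 60ω/(2π) = 2398.5 rpm.

2400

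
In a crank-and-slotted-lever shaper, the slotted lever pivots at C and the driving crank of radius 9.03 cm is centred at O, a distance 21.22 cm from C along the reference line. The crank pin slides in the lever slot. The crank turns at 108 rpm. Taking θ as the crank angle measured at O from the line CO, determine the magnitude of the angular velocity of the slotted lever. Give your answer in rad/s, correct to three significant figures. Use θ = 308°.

2.94

ω = 11.31 rad/s (from 108 rpm).
Crank pin A relative to C: A = (d + r cosθ, r sinθ); lever angle φ = atan2(r sinθ, d + r cosθ).
Differentiating tanφ: φ̇ = rω(d cosθ + r)/(d² + r² + 2dr cosθ).
d² + r² + 2dr cosθ = |CA|² = 0.0767771 m²;  d cosθ + r = +0.22094 m.
|ω_lever| = |0.0903·11.31·+0.22094| / 0.0767771 = 2.9389 rad/s.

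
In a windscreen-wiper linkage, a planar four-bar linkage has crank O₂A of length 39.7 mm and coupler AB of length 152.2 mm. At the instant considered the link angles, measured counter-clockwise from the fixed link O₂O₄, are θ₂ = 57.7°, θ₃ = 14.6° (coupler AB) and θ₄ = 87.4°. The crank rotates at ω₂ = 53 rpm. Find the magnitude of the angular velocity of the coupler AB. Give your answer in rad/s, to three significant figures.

0.751

ω₂ = 5.55 rad/s (from 53 rpm).
Differentiating the loop-closure r₂e^{iθ₂}+r₃e^{iθ₃}=r₁+r₄e^{iθ₄} gives r₂ω₂e^{iθ₂}+r₃ω₃e^{iθ₃}=r₄ω₄e^{iθ₄}.
Eliminating the other unknown: ω₃ = r₂ω₂ sin(θ₄−θ₂) / [r₃ sin(θ₃−θ₄)].
Numerator sine = +0.49546; denominator sine = -0.95528.
Result = 0.0397·5.55·(+0.49546) / (0.1522·(-0.95528)) = -0.75086 rad/s; magnitude 0.75086 rad/s.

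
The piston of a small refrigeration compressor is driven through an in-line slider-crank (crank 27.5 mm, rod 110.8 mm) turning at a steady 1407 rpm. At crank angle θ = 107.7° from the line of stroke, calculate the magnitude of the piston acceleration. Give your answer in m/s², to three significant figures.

ω = 2π·1407/60 = 147.3 rad/s
x(θ) = r cosθ + √(L² − r² sin²θ); with ω constant, a = ω²·d²x/dθ².
d²x/dθ² = −r cosθ − r²(cos2θ)/√u − r⁴ sin²2θ/(4u^{3/2}),  u = L² − r² sin²θ = 0.0115903 m².
Substituting r = 0.0275 m, L = 0.1108 m, θ = 107.7°: d²x/dθ² = +0.014048 m.
a = ω²·d²x/dθ² = (147.3)²·(+0.014048) = +304.98 m/s²;  |a| = 304.98 m/s².

305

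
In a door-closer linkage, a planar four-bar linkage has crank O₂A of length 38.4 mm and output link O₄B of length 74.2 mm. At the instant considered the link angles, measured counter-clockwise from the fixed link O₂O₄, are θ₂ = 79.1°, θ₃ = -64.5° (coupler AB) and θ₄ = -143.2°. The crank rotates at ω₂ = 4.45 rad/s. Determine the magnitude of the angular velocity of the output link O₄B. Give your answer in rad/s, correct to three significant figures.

ω₂ = 4.45 rad/s
Differentiating the loop-closure r₂e^{iθ₂}+r₃e^{iθ₃}=r₁+r₄e^{iθ₄} gives r₂ω₂e^{iθ₂}+r₃ω₃e^{iθ₃}=r₄ω₄e^{iθ₄}.
Eliminating the other unknown: ω₄ = r₂ω₂ sin(θ₂−θ₃) / [r₄ sin(θ₄−θ₃)].
Numerator sine = +0.59342; denominator sine = -0.98061.
Result = 0.0384·4.45·(+0.59342) / (0.0742·(-0.98061)) = -1.3936 rad/s; magnitude 1.3936 rad/s.

1.39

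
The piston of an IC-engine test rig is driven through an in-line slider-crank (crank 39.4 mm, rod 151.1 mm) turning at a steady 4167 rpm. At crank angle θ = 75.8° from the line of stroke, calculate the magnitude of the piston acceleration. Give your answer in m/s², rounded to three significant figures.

ω = 2π·4167/60 = 436.4 rad/s
x(θ) = r cosθ + √(L² − r² sin²θ); with ω constant, a = ω²·d²x/dθ².
d²x/dθ² = −r cosθ − r²(cos2θ)/√u − r⁴ sin²2θ/(4u^{3/2}),  u = L² − r² sin²θ = 0.0213723 m².
Substituting r = 0.0394 m, L = 0.1511 m, θ = 75.8°: d²x/dθ² = -0.0003681 m.
a = ω²·d²x/dθ² = (436.4)²·(-0.0003681) = -70.091 m/s²;  |a| = 70.091 m/s².

70.1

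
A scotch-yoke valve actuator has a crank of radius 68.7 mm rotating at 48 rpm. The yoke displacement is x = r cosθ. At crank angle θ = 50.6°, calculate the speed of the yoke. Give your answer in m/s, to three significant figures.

ω = 5.027 rad/s (from 48 rpm).
x = r cosθ ⇒ ẋ = −rω sinθ.
|v| = rω|sinθ| = 0.0687·5.027·|sin 50.6°| = 0.26684 m/s.

0.267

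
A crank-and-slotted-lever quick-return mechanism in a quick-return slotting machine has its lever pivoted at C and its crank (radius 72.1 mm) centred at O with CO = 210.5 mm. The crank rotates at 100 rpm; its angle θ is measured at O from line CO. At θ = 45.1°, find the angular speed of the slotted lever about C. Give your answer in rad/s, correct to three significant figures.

2.35

ω = 10.47 rad/s (from 100 rpm).
Crank pin A relative to C: A = (d + r cosθ, r sinθ); lever angle φ = atan2(r sinθ, d + r cosθ).
Differentiating tanφ: φ̇ = rω(d cosθ + r)/(d² + r² + 2dr cosθ).
d² + r² + 2dr cosθ = |CA|² = 0.0709348 m²;  d cosθ + r = +0.22069 m.
|ω_lever| = |0.0721·10.47·+0.22069| / 0.0709348 = 2.349 rad/s.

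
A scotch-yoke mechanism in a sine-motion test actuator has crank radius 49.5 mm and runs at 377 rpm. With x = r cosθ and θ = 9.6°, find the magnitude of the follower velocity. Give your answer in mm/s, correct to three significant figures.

326

ω = 39.48 rad/s (from 377 rpm).
x = r cosθ ⇒ ẋ = −rω sinθ.
|v| = rω|sinθ| = 0.0495·39.48·|sin 9.6°| = 0.3259 m/s = 325.9 mm/s.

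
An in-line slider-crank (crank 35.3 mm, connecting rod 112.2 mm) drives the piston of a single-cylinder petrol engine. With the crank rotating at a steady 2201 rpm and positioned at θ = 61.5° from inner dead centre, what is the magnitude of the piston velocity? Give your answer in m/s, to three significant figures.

8.27

ω = 2π·2201/60 = 230.5 rad/s
For an in-line slider-crank, x = r cosθ + √(L² − r² sin²θ), so v = −rω sinθ·[1 + r cosθ/√(L² − r² sin²θ)].
With r = 0.0353 m, L = 0.1122 m, θ = 61.5°: √(L² − r² sin²θ) = 0.10783 m.
v = −0.0353·230.5·0.87882·[1 + 0.0353·0.47716/0.10783] = -8.2672 m/s.
|v| = 8.2672 m/s.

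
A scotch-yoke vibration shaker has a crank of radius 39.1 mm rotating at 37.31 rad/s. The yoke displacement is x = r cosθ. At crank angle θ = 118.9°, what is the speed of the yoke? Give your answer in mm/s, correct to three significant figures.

1280

ω = 37.31 rad/s
x = r cosθ ⇒ ẋ = −rω sinθ.
|v| = rω|sinθ| = 0.0391·37.31·|sin 118.9°| = 1.2771 m/s = 1277.1 mm/s.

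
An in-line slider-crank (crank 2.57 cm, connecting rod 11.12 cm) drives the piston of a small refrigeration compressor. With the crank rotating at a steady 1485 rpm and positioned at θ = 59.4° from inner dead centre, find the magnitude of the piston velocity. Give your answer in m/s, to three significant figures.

ω = 2π·1485/60 = 155.5 rad/s
For an in-line slider-crank, x = r cosθ + √(L² − r² sin²θ), so v = −rω sinθ·[1 + r cosθ/√(L² − r² sin²θ)].
With r = 0.0257 m, L = 0.1112 m, θ = 59.4°: √(L² − r² sin²θ) = 0.10898 m.
v = −0.0257·155.5·0.86074·[1 + 0.0257·0.50904/0.10898] = -3.853 m/s.
|v| = 3.853 m/s.

3.85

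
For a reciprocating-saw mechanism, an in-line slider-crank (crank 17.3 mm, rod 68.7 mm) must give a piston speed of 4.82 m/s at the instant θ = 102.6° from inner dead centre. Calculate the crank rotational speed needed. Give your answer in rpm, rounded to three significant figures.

2890

For an in-line slider-crank, |v_piston| = rω|sinθ|·[1 + r cosθ/√(L² − r² sin²θ)].
With r = 0.0173 m, L = 0.0687 m, θ = 102.6°: the bracketed kinematic factor |dx/dθ| = 0.015927 m.
ω = v/|dx/dθ| = 4.82/0.015927 = 302.64 rad/s.
N = 60ω/(2π) = 2890 rpm.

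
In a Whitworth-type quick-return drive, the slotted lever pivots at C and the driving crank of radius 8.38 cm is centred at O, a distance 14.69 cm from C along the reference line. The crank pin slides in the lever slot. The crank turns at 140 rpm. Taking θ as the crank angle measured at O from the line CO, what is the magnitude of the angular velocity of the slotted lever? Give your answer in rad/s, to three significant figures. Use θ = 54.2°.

4.85

ω = 14.66 rad/s (from 140 rpm).
Crank pin A relative to C: A = (d + r cosθ, r sinθ); lever angle φ = atan2(r sinθ, d + r cosθ).
Differentiating tanφ: φ̇ = rω(d cosθ + r)/(d² + r² + 2dr cosθ).
d² + r² + 2dr cosθ = |CA|² = 0.043004 m²;  d cosθ + r = +0.16973 m.
|ω_lever| = |0.0838·14.66·+0.16973| / 0.043004 = 4.849 rad/s.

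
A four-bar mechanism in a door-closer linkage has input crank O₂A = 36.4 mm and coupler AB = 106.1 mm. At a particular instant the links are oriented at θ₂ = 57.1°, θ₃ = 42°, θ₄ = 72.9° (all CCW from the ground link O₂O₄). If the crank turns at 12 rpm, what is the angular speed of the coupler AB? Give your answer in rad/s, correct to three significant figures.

ω₂ = 1.257 rad/s (from 12 rpm).
Differentiating the loop-closure r₂e^{iθ₂}+r₃e^{iθ₃}=r₁+r₄e^{iθ₄} gives r₂ω₂e^{iθ₂}+r₃ω₃e^{iθ₃}=r₄ω₄e^{iθ₄}.
Eliminating the other unknown: ω₃ = r₂ω₂ sin(θ₄−θ₂) / [r₃ sin(θ₃−θ₄)].
Numerator sine = +0.27228; denominator sine = -0.51354.
Result = 0.0364·1.257·(+0.27228) / (0.1061·(-0.51354)) = -0.22858 rad/s; magnitude 0.22858 rad/s.

0.229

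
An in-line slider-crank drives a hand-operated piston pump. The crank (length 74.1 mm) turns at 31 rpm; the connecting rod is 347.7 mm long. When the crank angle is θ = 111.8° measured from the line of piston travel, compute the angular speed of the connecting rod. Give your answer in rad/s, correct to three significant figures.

ω = 3.246 rad/s (converted from 31 rpm).
The rod makes angle φ with the slider axis where L sinφ = r sinθ; differentiating, L cosφ·φ̇ = r ω cosθ.
L cosφ = √(L² − r² sin²θ) = 0.34083 m.
|ω_rod| = r ω |cosθ| / √(L² − r² sin²θ) = 0.0741·3.246·0.37137/0.34083 = 0.26211 rad/s.

0.262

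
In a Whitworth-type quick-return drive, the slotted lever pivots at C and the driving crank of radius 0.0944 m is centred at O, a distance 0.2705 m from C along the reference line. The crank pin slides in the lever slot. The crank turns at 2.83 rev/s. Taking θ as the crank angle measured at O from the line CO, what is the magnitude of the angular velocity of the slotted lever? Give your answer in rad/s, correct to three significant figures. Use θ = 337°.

ω = 17.78 rad/s (from 2.83 rev/s).
Crank pin A relative to C: A = (d + r cosθ, r sinθ); lever angle φ = atan2(r sinθ, d + r cosθ).
Differentiating tanφ: φ̇ = rω(d cosθ + r)/(d² + r² + 2dr cosθ).
d² + r² + 2dr cosθ = |CA|² = 0.129092 m²;  d cosθ + r = +0.3434 m.
|ω_lever| = |0.0944·17.78·+0.3434| / 0.129092 = 4.4651 rad/s.

4.47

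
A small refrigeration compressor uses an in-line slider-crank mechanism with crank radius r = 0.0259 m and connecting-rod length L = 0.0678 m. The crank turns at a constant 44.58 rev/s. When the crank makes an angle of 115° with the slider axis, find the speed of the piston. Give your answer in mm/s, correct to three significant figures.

5440

ω = 2π·44.6 = 280.1 rad/s
For an in-line slider-crank, x = r cosθ + √(L² − r² sin²θ), so v = −rω sinθ·[1 + r cosθ/√(L² − r² sin²θ)].
With r = 0.0259 m, L = 0.0678 m, θ = 115°: √(L² − r² sin²θ) = 0.063607 m.
v = −0.0259·280.1·0.90631·[1 + 0.0259·-0.42262/0.063607] = -5.4435 m/s.
|v| = 5.4435 m/s = 5443.5 mm/s.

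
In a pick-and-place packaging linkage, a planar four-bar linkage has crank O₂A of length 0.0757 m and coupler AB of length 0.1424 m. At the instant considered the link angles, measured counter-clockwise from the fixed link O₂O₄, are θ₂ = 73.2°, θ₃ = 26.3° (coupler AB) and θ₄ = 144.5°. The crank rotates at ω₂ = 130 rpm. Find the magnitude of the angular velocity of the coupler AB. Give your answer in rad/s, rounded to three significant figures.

7.78

ω₂ = 13.61 rad/s (from 130 rpm).
Differentiating the loop-closure r₂e^{iθ₂}+r₃e^{iθ₃}=r₁+r₄e^{iθ₄} gives r₂ω₂e^{iθ₂}+r₃ω₃e^{iθ₃}=r₄ω₄e^{iθ₄}.
Eliminating the other unknown: ω₃ = r₂ω₂ sin(θ₄−θ₂) / [r₃ sin(θ₃−θ₄)].
Numerator sine = +0.94721; denominator sine = -0.88130.
Result = 0.0757·13.61·(+0.94721) / (0.1424·(-0.88130)) = -7.7782 rad/s; magnitude 7.7782 rad/s.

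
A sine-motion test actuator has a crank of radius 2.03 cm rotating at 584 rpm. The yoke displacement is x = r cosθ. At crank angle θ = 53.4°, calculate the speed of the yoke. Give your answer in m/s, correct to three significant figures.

0.997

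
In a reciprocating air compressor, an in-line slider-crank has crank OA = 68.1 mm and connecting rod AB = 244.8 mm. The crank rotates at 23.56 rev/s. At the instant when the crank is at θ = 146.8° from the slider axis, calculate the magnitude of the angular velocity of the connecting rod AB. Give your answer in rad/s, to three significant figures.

34.9

ω = 148 rad/s (converted from 23.56 rev/s).
The rod makes angle φ with the slider axis where L sinφ = r sinθ; differentiating, L cosφ·φ̇ = r ω cosθ.
L cosφ = √(L² − r² sin²θ) = 0.24194 m.
|ω_rod| = r ω |cosθ| / √(L² − r² sin²θ) = 0.0681·148·0.83676/0.24194 = 34.865 rad/s.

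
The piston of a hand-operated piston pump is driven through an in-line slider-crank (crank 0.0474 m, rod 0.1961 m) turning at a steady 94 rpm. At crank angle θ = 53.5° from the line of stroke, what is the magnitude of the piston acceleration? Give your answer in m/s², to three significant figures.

ω = 2π·94/60 = 9.844 rad/s
x(θ) = r cosθ + √(L² − r² sin²θ); with ω constant, a = ω²·d²x/dθ².
d²x/dθ² = −r cosθ − r²(cos2θ)/√u − r⁴ sin²2θ/(4u^{3/2}),  u = L² − r² sin²θ = 0.0370034 m².
Substituting r = 0.0474 m, L = 0.1961 m, θ = 53.5°: d²x/dθ² = -0.024942 m.
a = ω²·d²x/dθ² = (9.844)²·(-0.024942) = -2.4168 m/s²;  |a| = 2.4168 m/s².

2.42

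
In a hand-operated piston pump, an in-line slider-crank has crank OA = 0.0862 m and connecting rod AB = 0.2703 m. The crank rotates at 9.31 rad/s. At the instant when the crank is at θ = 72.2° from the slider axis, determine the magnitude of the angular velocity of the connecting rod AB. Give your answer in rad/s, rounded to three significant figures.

0.953

ω = 9.31 rad/s
The rod makes angle φ with the slider axis where L sinφ = r sinθ; differentiating, L cosφ·φ̇ = r ω cosθ.
L cosφ = √(L² − r² sin²θ) = 0.25754 m.
|ω_rod| = r ω |cosθ| / √(L² − r² sin²θ) = 0.0862·9.31·0.30570/0.25754 = 0.95259 rad/s.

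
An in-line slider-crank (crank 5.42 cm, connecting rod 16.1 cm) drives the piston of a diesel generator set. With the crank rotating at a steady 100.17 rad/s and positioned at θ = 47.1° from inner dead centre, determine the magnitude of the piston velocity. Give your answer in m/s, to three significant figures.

ω = 100.2 rad/s
For an in-line slider-crank, x = r cosθ + √(L² − r² sin²θ), so v = −rω sinθ·[1 + r cosθ/√(L² − r² sin²θ)].
With r = 0.0542 m, L = 0.161 m, θ = 47.1°: √(L² − r² sin²θ) = 0.15603 m.
v = −0.0542·100.2·0.73254·[1 + 0.0542·0.68072/0.15603] = -4.9176 m/s.
|v| = 4.9176 m/s.

4.92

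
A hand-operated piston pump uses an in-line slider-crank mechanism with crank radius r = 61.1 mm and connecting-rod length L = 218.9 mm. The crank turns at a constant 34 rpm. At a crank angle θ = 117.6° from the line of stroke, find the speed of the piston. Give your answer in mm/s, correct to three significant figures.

ω = 2π·34/60 = 3.56 rad/s
For an in-line slider-crank, x = r cosθ + √(L² − r² sin²θ), so v = −rω sinθ·[1 + r cosθ/√(L² − r² sin²θ)].
With r = 0.0611 m, L = 0.2189 m, θ = 117.6°: √(L² − r² sin²θ) = 0.2121 m.
v = −0.0611·3.56·0.88620·[1 + 0.0611·-0.46330/0.2121] = -0.16706 m/s.
|v| = 0.16706 m/s = 167.06 mm/s.

167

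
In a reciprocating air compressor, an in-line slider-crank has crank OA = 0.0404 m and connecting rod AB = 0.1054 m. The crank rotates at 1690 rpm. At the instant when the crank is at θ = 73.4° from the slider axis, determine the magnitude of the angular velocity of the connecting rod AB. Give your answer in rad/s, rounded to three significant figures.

ω = 177 rad/s (converted from 1690 rpm).
The rod makes angle φ with the slider axis where L sinφ = r sinθ; differentiating, L cosφ·φ̇ = r ω cosθ.
L cosφ = √(L² − r² sin²θ) = 0.098032 m.
|ω_rod| = r ω |cosθ| / √(L² − r² sin²θ) = 0.0404·177·0.28569/0.098032 = 20.836 rad/s.

20.8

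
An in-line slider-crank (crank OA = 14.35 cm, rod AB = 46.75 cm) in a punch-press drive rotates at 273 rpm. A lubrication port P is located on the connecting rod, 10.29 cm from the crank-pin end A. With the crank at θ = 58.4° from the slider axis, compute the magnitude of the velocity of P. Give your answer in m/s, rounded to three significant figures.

ω = 28.59 rad/s.  Crank-pin speed |V_A| = rω = 4.1024 m/s, perpendicular to OA.
Rod angle: sinφ = −(r/L) sinθ ⇒ φ = -15.155°; ω_rod = −rω cosθ/√(L²−r²sin²θ) = -4.7638 rad/s.
V_P = V_A + ω_rod × AP, with AP = 0.1029 m along the rod.
Components: V_Px = −rω sinθ − a·ω_rod·sinφ = -3.6223 m/s;  V_Py = rω cosθ + a·ω_rod·cosφ = +1.6765 m/s.
|V_P| = √(V_Px² + V_Py²) = 3.9915 m/s.

3.99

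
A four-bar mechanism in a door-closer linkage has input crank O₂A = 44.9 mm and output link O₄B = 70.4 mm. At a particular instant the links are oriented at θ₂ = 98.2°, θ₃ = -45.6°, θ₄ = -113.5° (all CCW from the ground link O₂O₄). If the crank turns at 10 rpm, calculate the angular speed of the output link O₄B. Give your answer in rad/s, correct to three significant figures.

0.426

ω₂ = 1.047 rad/s (from 10 rpm).
Differentiating the loop-closure r₂e^{iθ₂}+r₃e^{iθ₃}=r₁+r₄e^{iθ₄} gives r₂ω₂e^{iθ₂}+r₃ω₃e^{iθ₃}=r₄ω₄e^{iθ₄}.
Eliminating the other unknown: ω₄ = r₂ω₂ sin(θ₂−θ₃) / [r₄ sin(θ₄−θ₃)].
Numerator sine = +0.59061; denominator sine = -0.92653.
Result = 0.0449·1.047·(+0.59061) / (0.0704·(-0.92653)) = -0.42574 rad/s; magnitude 0.42574 rad/s.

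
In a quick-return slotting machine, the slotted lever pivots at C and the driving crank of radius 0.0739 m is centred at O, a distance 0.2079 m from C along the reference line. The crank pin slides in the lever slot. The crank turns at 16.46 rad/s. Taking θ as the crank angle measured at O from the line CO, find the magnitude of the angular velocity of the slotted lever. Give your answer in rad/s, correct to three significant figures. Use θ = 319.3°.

3.91

ω = 16.46 rad/s
Crank pin A relative to C: A = (d + r cosθ, r sinθ); lever angle φ = atan2(r sinθ, d + r cosθ).
Differentiating tanφ: φ̇ = rω(d cosθ + r)/(d² + r² + 2dr cosθ).
d² + r² + 2dr cosθ = |CA|² = 0.0719793 m²;  d cosθ + r = +0.23152 m.
|ω_lever| = |0.0739·16.46·+0.23152| / 0.0719793 = 3.9124 rad/s.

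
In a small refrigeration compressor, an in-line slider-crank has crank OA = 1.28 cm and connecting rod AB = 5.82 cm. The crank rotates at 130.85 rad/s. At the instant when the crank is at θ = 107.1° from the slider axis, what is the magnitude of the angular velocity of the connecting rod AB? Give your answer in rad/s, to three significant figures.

ω = 130.8 rad/s
The rod makes angle φ with the slider axis where L sinφ = r sinθ; differentiating, L cosφ·φ̇ = r ω cosθ.
L cosφ = √(L² − r² sin²θ) = 0.0569 m.
|ω_rod| = r ω |cosθ| / √(L² − r² sin²θ) = 0.0128·130.8·0.29404/0.0569 = 8.6553 rad/s.

8.66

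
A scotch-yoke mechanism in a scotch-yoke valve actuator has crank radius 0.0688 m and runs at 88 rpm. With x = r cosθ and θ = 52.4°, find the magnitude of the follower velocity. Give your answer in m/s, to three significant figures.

0.502

ω = 9.215 rad/s (from 88 rpm).
x = r cosθ ⇒ ẋ = −rω sinθ.
|v| = rω|sinθ| = 0.0688·9.215·|sin 52.4°| = 0.50232 m/s.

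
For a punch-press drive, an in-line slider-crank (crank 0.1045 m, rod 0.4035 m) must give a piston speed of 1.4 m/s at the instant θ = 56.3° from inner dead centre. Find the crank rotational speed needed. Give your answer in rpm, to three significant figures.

For an in-line slider-crank, |v_piston| = rω|sinθ|·[1 + r cosθ/√(L² − r² sin²θ)].
With r = 0.1045 m, L = 0.4035 m, θ = 56.3°: the bracketed kinematic factor |dx/dθ| = 0.099732 m.
ω = v/|dx/dθ| = 1.4/0.099732 = 14.038 rad/s.
N = 60ω/(2π) = 134.05 rpm.

134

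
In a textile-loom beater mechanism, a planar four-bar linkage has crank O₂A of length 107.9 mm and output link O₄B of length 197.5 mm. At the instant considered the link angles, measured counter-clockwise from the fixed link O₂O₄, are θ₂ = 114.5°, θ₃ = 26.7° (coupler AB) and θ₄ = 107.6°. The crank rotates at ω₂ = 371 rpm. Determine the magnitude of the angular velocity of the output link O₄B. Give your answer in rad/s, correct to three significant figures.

21.5

ω₂ = 38.85 rad/s (from 371 rpm).
Differentiating the loop-closure r₂e^{iθ₂}+r₃e^{iθ₃}=r₁+r₄e^{iθ₄} gives r₂ω₂e^{iθ₂}+r₃ω₃e^{iθ₃}=r₄ω₄e^{iθ₄}.
Eliminating the other unknown: ω₄ = r₂ω₂ sin(θ₂−θ₃) / [r₄ sin(θ₄−θ₃)].
Numerator sine = +0.99926; denominator sine = +0.98741.
Result = 0.1079·38.85·(+0.99926) / (0.1975·(+0.98741)) = +21.48 rad/s; magnitude 21.48 rad/s.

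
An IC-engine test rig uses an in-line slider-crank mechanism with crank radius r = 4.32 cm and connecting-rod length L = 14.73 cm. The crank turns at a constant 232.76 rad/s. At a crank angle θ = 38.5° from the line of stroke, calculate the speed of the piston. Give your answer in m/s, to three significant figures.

ω = 232.8 rad/s
For an in-line slider-crank, x = r cosθ + √(L² − r² sin²θ), so v = −rω sinθ·[1 + r cosθ/√(L² − r² sin²θ)].
With r = 0.0432 m, L = 0.1473 m, θ = 38.5°: √(L² − r² sin²θ) = 0.14482 m.
v = −0.0432·232.8·0.62251·[1 + 0.0432·0.78261/0.14482] = -7.7208 m/s.
|v| = 7.7208 m/s.

7.72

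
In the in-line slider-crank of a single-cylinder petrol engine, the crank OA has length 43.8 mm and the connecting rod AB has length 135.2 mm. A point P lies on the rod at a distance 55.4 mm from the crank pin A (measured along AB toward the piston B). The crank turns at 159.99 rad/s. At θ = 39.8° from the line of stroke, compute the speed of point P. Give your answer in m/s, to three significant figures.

5.88

ω = 160 rad/s.  Crank-pin speed |V_A| = rω = 7.0076 m/s, perpendicular to OA.
Rod angle: sinφ = −(r/L) sinθ ⇒ φ = -11.968°; ω_rod = −rω cosθ/√(L²−r²sin²θ) = -40.706 rad/s.
V_P = V_A + ω_rod × AP, with AP = 0.0554 m along the rod.
Components: V_Px = −rω sinθ − a·ω_rod·sinφ = -4.9533 m/s;  V_Py = rω cosθ + a·ω_rod·cosφ = +3.1777 m/s.
|V_P| = √(V_Px² + V_Py²) = 5.8849 m/s.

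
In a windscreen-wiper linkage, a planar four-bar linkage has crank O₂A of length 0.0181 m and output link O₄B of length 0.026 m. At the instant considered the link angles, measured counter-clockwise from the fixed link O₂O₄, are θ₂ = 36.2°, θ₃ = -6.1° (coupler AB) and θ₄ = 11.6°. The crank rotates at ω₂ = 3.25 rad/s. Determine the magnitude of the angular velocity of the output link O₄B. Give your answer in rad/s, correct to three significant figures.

5.01

ω₂ = 3.25 rad/s
Differentiating the loop-closure r₂e^{iθ₂}+r₃e^{iθ₃}=r₁+r₄e^{iθ₄} gives r₂ω₂e^{iθ₂}+r₃ω₃e^{iθ₃}=r₄ω₄e^{iθ₄}.
Eliminating the other unknown: ω₄ = r₂ω₂ sin(θ₂−θ₃) / [r₄ sin(θ₄−θ₃)].
Numerator sine = +0.67301; denominator sine = +0.30403.
Result = 0.0181·3.25·(+0.67301) / (0.026·(+0.30403)) = +5.0083 rad/s; magnitude 5.0083 rad/s.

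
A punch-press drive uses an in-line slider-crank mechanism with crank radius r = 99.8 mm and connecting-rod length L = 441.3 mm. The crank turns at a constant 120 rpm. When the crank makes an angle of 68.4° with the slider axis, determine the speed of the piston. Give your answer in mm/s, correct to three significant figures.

ω = 2π·120/60 = 12.57 rad/s
For an in-line slider-crank, x = r cosθ + √(L² − r² sin²θ), so v = −rω sinθ·[1 + r cosθ/√(L² − r² sin²θ)].
With r = 0.0998 m, L = 0.4413 m, θ = 68.4°: √(L² − r² sin²θ) = 0.43143 m.
v = −0.0998·12.57·0.92978·[1 + 0.0998·0.36812/0.43143] = -1.2654 m/s.
|v| = 1.2654 m/s = 1265.4 mm/s.

1270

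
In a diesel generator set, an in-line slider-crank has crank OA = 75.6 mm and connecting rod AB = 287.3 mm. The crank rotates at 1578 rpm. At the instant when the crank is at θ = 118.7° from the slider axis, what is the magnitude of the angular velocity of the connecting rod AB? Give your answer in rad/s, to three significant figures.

21.5

ω = 165.2 rad/s (converted from 1578 rpm).
The rod makes angle φ with the slider axis where L sinφ = r sinθ; differentiating, L cosφ·φ̇ = r ω cosθ.
L cosφ = √(L² − r² sin²θ) = 0.27954 m.
|ω_rod| = r ω |cosθ| / √(L² − r² sin²θ) = 0.0756·165.2·0.48022/0.27954 = 21.461 rad/s.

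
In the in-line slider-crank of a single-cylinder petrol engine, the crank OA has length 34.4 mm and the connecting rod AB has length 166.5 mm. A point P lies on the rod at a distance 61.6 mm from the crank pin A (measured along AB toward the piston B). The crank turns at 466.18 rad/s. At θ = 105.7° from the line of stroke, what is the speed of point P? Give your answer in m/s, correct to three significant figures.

15.4

ω = 466.2 rad/s.  Crank-pin speed |V_A| = rω = 16.037 m/s, perpendicular to OA.
Rod angle: sinφ = −(r/L) sinθ ⇒ φ = -11.473°; ω_rod = −rω cosθ/√(L²−r²sin²θ) = +26.594 rad/s.
V_P = V_A + ω_rod × AP, with AP = 0.0616 m along the rod.
Components: V_Px = −rω sinθ − a·ω_rod·sinφ = -15.112 m/s;  V_Py = rω cosθ + a·ω_rod·cosφ = -2.734 m/s.
|V_P| = √(V_Px² + V_Py²) = 15.358 m/s.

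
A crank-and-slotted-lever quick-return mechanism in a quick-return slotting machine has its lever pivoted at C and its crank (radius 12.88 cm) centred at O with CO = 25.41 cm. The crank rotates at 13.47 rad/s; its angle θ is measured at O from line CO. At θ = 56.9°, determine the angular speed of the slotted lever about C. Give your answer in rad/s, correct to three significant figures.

ω = 13.47 rad/s
Crank pin A relative to C: A = (d + r cosθ, r sinθ); lever angle φ = atan2(r sinθ, d + r cosθ).
Differentiating tanφ: φ̇ = rω(d cosθ + r)/(d² + r² + 2dr cosθ).
d² + r² + 2dr cosθ = |CA|² = 0.116902 m²;  d cosθ + r = +0.26756 m.
|ω_lever| = |0.1288·13.47·+0.26756| / 0.116902 = 3.9709 rad/s.

3.97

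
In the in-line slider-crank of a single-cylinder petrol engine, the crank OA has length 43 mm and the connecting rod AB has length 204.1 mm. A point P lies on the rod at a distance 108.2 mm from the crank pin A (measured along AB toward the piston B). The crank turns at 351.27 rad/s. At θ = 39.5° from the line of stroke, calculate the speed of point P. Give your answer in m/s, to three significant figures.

ω = 351.3 rad/s.  Crank-pin speed |V_A| = rω = 15.105 m/s, perpendicular to OA.
Rod angle: sinφ = −(r/L) sinθ ⇒ φ = -7.701°; ω_rod = −rω cosθ/√(L²−r²sin²θ) = -57.625 rad/s.
V_P = V_A + ω_rod × AP, with AP = 0.1082 m along the rod.
Components: V_Px = −rω sinθ − a·ω_rod·sinφ = -10.443 m/s;  V_Py = rω cosθ + a·ω_rod·cosφ = +5.4763 m/s.
|V_P| = √(V_Px² + V_Py²) = 11.792 m/s.

11.8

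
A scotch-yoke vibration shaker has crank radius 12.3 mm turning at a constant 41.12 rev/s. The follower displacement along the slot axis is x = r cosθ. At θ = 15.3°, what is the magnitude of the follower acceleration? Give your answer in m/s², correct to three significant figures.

792

ω = 258.4 rad/s (from 41.12 rev/s).
x = r cosθ ⇒ ẍ = −rω² cosθ (ω constant).
|a| = rω²|cosθ| = 0.0123·(258.4)²·|cos 15.3°| = 791.95 m/s².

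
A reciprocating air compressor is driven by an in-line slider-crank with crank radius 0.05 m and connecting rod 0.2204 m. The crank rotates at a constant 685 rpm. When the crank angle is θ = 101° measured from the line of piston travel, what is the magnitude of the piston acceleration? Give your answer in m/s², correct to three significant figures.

ω = 2π·685/60 = 71.73 rad/s
x(θ) = r cosθ + √(L² − r² sin²θ); with ω constant, a = ω²·d²x/dθ².
d²x/dθ² = −r cosθ − r²(cos2θ)/√u − r⁴ sin²2θ/(4u^{3/2}),  u = L² − r² sin²θ = 0.0461672 m².
Substituting r = 0.05 m, L = 0.2204 m, θ = 101°: d²x/dθ² = +0.020306 m.
a = ω²·d²x/dθ² = (71.73)²·(+0.020306) = +104.49 m/s²;  |a| = 104.49 m/s².

104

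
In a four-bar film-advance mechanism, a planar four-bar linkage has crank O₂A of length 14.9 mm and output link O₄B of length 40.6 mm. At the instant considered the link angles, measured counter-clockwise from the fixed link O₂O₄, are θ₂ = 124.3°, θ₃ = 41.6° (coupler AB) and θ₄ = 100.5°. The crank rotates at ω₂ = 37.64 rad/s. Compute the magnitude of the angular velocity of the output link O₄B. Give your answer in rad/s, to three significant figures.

ω₂ = 37.64 rad/s
Differentiating the loop-closure r₂e^{iθ₂}+r₃e^{iθ₃}=r₁+r₄e^{iθ₄} gives r₂ω₂e^{iθ₂}+r₃ω₃e^{iθ₃}=r₄ω₄e^{iθ₄}.
Eliminating the other unknown: ω₄ = r₂ω₂ sin(θ₂−θ₃) / [r₄ sin(θ₄−θ₃)].
Numerator sine = +0.99189; denominator sine = +0.85627.
Result = 0.0149·37.64·(+0.99189) / (0.0406·(+0.85627)) = +16.002 rad/s; magnitude 16.002 rad/s.

16.0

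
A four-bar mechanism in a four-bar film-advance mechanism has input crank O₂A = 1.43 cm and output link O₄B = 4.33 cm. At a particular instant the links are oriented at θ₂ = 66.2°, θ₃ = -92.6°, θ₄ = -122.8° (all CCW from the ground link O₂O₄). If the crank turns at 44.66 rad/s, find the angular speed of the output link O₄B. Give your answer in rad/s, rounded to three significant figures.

ω₂ = 44.66 rad/s
Differentiating the loop-closure r₂e^{iθ₂}+r₃e^{iθ₃}=r₁+r₄e^{iθ₄} gives r₂ω₂e^{iθ₂}+r₃ω₃e^{iθ₃}=r₄ω₄e^{iθ₄}.
Eliminating the other unknown: ω₄ = r₂ω₂ sin(θ₂−θ₃) / [r₄ sin(θ₄−θ₃)].
Numerator sine = +0.36162; denominator sine = -0.50302.
Result = 0.0143·44.66·(+0.36162) / (0.0433·(-0.50302)) = -10.603 rad/s; magnitude 10.603 rad/s.

10.6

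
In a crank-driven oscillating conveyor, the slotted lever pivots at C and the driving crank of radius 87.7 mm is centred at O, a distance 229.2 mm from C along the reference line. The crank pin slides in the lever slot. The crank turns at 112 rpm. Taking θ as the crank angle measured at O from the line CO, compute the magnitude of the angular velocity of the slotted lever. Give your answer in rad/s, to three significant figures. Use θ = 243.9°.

0.318

ω = 11.73 rad/s (from 112 rpm).
Crank pin A relative to C: A = (d + r cosθ, r sinθ); lever angle φ = atan2(r sinθ, d + r cosθ).
Differentiating tanφ: φ̇ = rω(d cosθ + r)/(d² + r² + 2dr cosθ).
d² + r² + 2dr cosθ = |CA|² = 0.0425376 m²;  d cosθ + r = -0.013134 m.
|ω_lever| = |0.0877·11.73·-0.013134| / 0.0425376 = 0.31759 rad/s.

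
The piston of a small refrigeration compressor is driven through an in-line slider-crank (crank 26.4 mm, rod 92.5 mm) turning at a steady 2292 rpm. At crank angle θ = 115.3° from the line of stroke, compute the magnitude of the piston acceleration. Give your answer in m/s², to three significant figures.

929

ω = 2π·2292/60 = 240 rad/s
x(θ) = r cosθ + √(L² − r² sin²θ); with ω constant, a = ω²·d²x/dθ².
d²x/dθ² = −r cosθ − r²(cos2θ)/√u − r⁴ sin²2θ/(4u^{3/2}),  u = L² − r² sin²θ = 0.00798658 m².
Substituting r = 0.0264 m, L = 0.0925 m, θ = 115.3°: d²x/dθ² = +0.016131 m.
a = ω²·d²x/dθ² = (240)²·(+0.016131) = +929.27 m/s²;  |a| = 929.27 m/s².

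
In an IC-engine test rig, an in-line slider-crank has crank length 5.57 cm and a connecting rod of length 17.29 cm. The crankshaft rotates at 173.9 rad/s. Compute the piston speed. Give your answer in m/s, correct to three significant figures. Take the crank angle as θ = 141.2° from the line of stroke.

4.51

ω = 173.9 rad/s
For an in-line slider-crank, x = r cosθ + √(L² − r² sin²θ), so v = −rω sinθ·[1 + r cosθ/√(L² − r² sin²θ)].
With r = 0.0557 m, L = 0.1729 m, θ = 141.2°: √(L² − r² sin²θ) = 0.16934 m.
v = −0.0557·173.9·0.62660·[1 + 0.0557·-0.77934/0.16934] = -4.5136 m/s.
|v| = 4.5136 m/s.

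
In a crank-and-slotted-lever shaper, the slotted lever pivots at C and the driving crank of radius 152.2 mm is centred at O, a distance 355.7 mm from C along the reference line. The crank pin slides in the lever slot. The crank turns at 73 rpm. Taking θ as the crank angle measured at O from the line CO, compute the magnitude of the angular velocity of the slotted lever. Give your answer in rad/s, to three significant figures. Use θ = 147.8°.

2.98

ω = 7.645 rad/s (from 73 rpm).
Crank pin A relative to C: A = (d + r cosθ, r sinθ); lever angle φ = atan2(r sinθ, d + r cosθ).
Differentiating tanφ: φ̇ = rω(d cosθ + r)/(d² + r² + 2dr cosθ).
d² + r² + 2dr cosθ = |CA|² = 0.0580657 m²;  d cosθ + r = -0.14879 m.
|ω_lever| = |0.1522·7.645·-0.14879| / 0.0580657 = 2.9814 rad/s.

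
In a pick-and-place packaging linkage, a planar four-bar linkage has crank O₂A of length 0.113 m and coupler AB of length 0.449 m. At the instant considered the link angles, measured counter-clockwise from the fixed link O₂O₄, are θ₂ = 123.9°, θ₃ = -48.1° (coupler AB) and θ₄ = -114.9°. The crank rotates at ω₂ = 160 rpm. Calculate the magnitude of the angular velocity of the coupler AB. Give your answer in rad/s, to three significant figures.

3.92

ω₂ = 16.76 rad/s (from 160 rpm).
Differentiating the loop-closure r₂e^{iθ₂}+r₃e^{iθ₃}=r₁+r₄e^{iθ₄} gives r₂ω₂e^{iθ₂}+r₃ω₃e^{iθ₃}=r₄ω₄e^{iθ₄}.
Eliminating the other unknown: ω₃ = r₂ω₂ sin(θ₄−θ₂) / [r₃ sin(θ₃−θ₄)].
Numerator sine = +0.85536; denominator sine = +0.91914.
Result = 0.113·16.76·(+0.85536) / (0.449·(+0.91914)) = +3.9242 rad/s; magnitude 3.9242 rad/s.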